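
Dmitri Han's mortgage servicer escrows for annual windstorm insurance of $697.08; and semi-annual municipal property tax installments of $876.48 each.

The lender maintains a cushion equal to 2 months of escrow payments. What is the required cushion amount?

Windstorm insurance = $697.08 annually
Municipal property tax = $876.48 × 2 = $1,752.96 annually
Total per year = $2,450.04
Per month = $2,450.04 ÷ 12 = $204.17
Reserve = 2 × $204.17 = $408.34

$408.34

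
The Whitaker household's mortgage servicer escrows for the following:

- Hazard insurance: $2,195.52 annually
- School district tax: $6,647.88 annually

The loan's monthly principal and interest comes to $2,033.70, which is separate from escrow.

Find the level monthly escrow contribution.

$736.95

Hazard insurance — $2,195.52 annually
School district tax — $6,647.88 annually
Total annual escrow = $8,843.40
Monthly = $8,843.40 ÷ 12 = $736.95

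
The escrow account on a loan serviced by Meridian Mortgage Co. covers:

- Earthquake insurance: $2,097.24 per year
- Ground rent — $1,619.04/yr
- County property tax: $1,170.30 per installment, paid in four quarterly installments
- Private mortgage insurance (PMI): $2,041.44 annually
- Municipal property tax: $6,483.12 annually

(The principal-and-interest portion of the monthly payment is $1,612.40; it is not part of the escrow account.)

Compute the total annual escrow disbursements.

Earthquake insurance = $2,097.24 annually
Ground rent = $1,619.04 annually
County property tax = $1,170.30 × 4 = $4,681.20 annually
Private mortgage insurance (PMI) = $2,041.44 annually
Municipal property tax = $6,483.12 annually
Total per year = $16,922.04

$16,922.04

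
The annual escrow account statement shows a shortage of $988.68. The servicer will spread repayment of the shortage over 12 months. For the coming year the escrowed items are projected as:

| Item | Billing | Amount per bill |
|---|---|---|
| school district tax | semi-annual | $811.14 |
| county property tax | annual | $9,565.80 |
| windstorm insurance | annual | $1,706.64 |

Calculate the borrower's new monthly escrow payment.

School district tax: $811.14 × 2 = $1,622.28 per year
County property tax: $9,565.80 per year
Windstorm insurance: $1,706.64 per year
Annual escrow total = $12,894.72
Base monthly escrow = $12,894.72 ÷ 12 = $1,074.56
Shortage spread = $988.68 / 12 = $82.39/mo
Adjusted monthly = $1,074.56 + $82.39 = $1,156.95

$1,156.95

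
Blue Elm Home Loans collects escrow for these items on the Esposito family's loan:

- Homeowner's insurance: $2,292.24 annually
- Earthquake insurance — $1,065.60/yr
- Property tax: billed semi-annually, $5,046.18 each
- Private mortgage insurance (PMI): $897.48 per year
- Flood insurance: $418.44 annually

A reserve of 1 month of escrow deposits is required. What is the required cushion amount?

$1,230.51

Homeowner's insurance = $2,292.24
Earthquake insurance = $1,065.60
Property tax = $5,046.18 × 2 = $10,092.36
Private mortgage insurance (PMI) = $897.48
Flood insurance = $418.44
Combined annual = $2,292.24 + $1,065.60 + $10,092.36 + $897.48 + $418.44 = $14,766.12
Base monthly escrow = $14,766.12 / 12 = $1,230.51
Required cushion = 1 × $1,230.51 = $1,230.51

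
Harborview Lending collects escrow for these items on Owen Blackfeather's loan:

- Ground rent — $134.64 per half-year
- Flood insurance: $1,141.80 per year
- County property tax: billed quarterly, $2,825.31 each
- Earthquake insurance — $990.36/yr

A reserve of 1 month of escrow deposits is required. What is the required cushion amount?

Ground rent = $134.64 × 2 = $269.28 per year
Flood insurance = $1,141.80 per year
County property tax = $2,825.31 × 4 = $11,301.24 per year
Earthquake insurance = $990.36 per year
Annual escrow total = $269.28 + $1,141.80 + $11,301.24 + $990.36 = $13,702.68
Per month = $13,702.68 ÷ 12 = $1,141.89
Required cushion = 1 × $1,141.89 = $1,141.89

$1,141.89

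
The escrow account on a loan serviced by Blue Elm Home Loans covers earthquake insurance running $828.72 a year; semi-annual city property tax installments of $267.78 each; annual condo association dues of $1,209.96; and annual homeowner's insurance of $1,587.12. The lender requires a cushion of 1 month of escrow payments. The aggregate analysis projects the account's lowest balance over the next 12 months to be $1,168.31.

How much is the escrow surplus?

Earthquake insurance = $828.72 per year
City property tax = $267.78 × 2 = $535.56 per year
Condo association dues = $1,209.96 per year
Homeowner's insurance = $1,587.12 per year
Total annual escrow = $828.72 + $535.56 + $1,209.96 + $1,587.12 = $4,161.36
Monthly escrow = $4,161.36 / 12 = $346.78
Required reserve = 1 × $346.78 = $346.78
Surplus = $1,168.31 − $346.78 = $821.53

$821.53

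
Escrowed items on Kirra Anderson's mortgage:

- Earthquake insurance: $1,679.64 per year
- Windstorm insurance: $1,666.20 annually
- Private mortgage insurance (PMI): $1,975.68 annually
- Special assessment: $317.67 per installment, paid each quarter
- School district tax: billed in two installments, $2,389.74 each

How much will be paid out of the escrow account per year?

$11,371.68

Earthquake insurance: $1,679.64 annually
Windstorm insurance: $1,666.20 annually
Private mortgage insurance (PMI): $1,975.68 annually
Special assessment: $317.67 × 4 = $1,270.68 annually
School district tax: $2,389.74 × 2 = $4,779.48 annually
Annual escrow total = $11,371.68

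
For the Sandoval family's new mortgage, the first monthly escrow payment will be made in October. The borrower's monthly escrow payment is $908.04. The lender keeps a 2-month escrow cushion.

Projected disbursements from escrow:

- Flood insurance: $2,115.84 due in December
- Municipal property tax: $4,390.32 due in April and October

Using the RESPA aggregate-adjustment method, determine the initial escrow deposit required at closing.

$6,356.28

Cushion = 2 × $908.04 = $1,816.08
Trial balance (start $0, +$908.04 each month, − disbursements):
  Oct: +$908.04 − $4,390.32 → -$3,482.28
  Nov: +$908.04 → -$2,574.24
  Dec: +$908.04 − $2,115.84 → -$3,782.04
  Jan: +$908.04 → -$2,874.00
  Feb: +$908.04 → -$1,965.96
  Mar: +$908.04 → -$1,057.92
  Apr: +$908.04 − $4,390.32 → -$4,540.20
  May: +$908.04 → -$3,632.16
  Jun: +$908.04 → -$2,724.12
  Jul: +$908.04 → -$1,816.08
  Aug: +$908.04 → -$908.04
  Sep: +$908.04 → $0.00
Lowest trial balance = -$4,540.20 (Apr)
Initial deposit = cushion − low point = $1,816.08 − (-$4,540.20) = $6,356.28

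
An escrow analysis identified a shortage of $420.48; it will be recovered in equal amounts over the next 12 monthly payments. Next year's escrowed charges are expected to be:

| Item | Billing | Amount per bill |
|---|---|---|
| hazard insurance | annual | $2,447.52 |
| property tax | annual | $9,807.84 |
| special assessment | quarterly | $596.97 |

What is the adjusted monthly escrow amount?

$1,255.31

Hazard insurance: $2,447.52 per year
Property tax: $9,807.84 per year
Special assessment: $596.97 × 4 = $2,387.88 per year
Total annual escrow = $14,643.24
Monthly = $14,643.24 ÷ 12 = $1,220.27
Monthly shortage recovery: $420.48 / 12 = $35.04
Adjusted monthly = $1,220.27 + $35.04 = $1,255.31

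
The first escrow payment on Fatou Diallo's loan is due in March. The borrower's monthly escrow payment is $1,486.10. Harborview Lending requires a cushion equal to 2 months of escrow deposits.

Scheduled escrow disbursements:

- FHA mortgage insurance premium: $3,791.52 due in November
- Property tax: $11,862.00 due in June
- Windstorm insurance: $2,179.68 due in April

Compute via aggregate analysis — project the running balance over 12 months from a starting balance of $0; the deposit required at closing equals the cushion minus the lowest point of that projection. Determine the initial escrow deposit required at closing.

$11,069.48

Cushion = 2 × $1,486.10 = $2,972.20
Trial balance (start $0, +$1,486.10 each month, − disbursements):
  Mar: +$1,486.10 → $1,486.10
  Apr: +$1,486.10 − $2,179.68 → $792.52
  May: +$1,486.10 → $2,278.62
  Jun: +$1,486.10 − $11,862.00 → -$8,097.28
  Jul: +$1,486.10 → -$6,611.18
  Aug: +$1,486.10 → -$5,125.08
  Sep: +$1,486.10 → -$3,638.98
  Oct: +$1,486.10 → -$2,152.88
  Nov: +$1,486.10 − $3,791.52 → -$4,458.30
  Dec: +$1,486.10 → -$2,972.20
  Jan: +$1,486.10 → -$1,486.10
  Feb: +$1,486.10 → $0.00
Lowest trial balance = -$8,097.28 (Jun)
Initial deposit = cushion − low point = $2,972.20 − (-$8,097.28) = $11,069.48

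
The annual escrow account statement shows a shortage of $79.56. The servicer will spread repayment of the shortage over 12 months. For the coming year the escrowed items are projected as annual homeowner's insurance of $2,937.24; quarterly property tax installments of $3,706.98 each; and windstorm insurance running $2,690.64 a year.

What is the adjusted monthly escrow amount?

$1,711.28

Homeowner's insurance — $2,937.24 per year
Property tax — $3,706.98 × 4 = $14,827.92 per year
Windstorm insurance — $2,690.64 per year
Annual escrow total = $2,937.24 + $14,827.92 + $2,690.64 = $20,455.80
Base monthly escrow = $20,455.80 / 12 = $1,704.65
Shortage per month = $79.56 / 12 = $6.63
Adjusted monthly = $1,704.65 + $6.63 = $1,711.28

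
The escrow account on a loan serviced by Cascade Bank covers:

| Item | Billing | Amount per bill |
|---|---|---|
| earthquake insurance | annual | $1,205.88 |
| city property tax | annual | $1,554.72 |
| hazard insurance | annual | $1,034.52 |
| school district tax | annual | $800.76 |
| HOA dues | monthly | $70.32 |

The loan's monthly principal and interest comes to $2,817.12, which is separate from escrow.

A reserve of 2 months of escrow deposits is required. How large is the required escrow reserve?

Earthquake insurance = $1,205.88 per year
City property tax = $1,554.72 per year
Hazard insurance = $1,034.52 per year
School district tax = $800.76 per year
HOA dues = $70.32 × 12 = $843.84 per year
Yearly total = $5,439.72
Monthly = $5,439.72 / 12 = $453.31
Reserve = 2 × $453.31 = $906.62

$906.62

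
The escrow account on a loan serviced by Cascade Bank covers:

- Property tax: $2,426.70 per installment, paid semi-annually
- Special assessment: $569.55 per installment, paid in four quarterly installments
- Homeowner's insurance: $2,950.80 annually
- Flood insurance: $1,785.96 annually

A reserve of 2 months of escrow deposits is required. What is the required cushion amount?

Property tax = $2,426.70 × 2 = $4,853.40 per year
Special assessment = $569.55 × 4 = $2,278.20 per year
Homeowner's insurance = $2,950.80 per year
Flood insurance = $1,785.96 per year
Annual escrow total = $4,853.40 + $2,278.20 + $2,950.80 + $1,785.96 = $11,868.36
Per month = $11,868.36 ÷ 12 = $989.03
Required cushion = 2 × $989.03 = $1,978.06

$1,978.06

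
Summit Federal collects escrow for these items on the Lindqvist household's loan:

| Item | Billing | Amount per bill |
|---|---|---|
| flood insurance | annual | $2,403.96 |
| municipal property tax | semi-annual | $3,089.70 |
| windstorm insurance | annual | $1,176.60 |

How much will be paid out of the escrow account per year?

Flood insurance — $2,403.96 per year
Municipal property tax — $3,089.70 × 2 = $6,179.40 per year
Windstorm insurance — $1,176.60 per year
Yearly total = $9,759.96

$9,759.96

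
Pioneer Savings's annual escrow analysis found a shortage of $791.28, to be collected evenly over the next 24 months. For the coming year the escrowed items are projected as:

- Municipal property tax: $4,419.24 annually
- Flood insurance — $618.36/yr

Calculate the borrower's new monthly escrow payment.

Municipal property tax = $4,419.24 annually
Flood insurance = $618.36 annually
Total per year = $4,419.24 + $618.36 = $5,037.60
Base monthly escrow = $5,037.60 ÷ 12 = $419.80
Monthly shortage recovery: $791.28 / 24 = $32.97
New monthly escrow = $419.80 + $32.97 = $452.77

$452.77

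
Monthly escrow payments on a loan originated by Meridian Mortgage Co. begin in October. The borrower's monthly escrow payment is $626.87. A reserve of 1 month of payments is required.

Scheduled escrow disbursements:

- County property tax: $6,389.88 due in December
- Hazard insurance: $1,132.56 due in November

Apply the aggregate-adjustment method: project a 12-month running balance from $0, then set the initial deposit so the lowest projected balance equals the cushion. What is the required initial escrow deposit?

Cushion = 1 × $626.87 = $626.87
Trial balance (start $0, +$626.87 each month, − disbursements):
  Oct: +$626.87 → $626.87
  Nov: +$626.87 − $1,132.56 → $121.18
  Dec: +$626.87 − $6,389.88 → -$5,641.83
  Jan: +$626.87 → -$5,014.96
  Feb: +$626.87 → -$4,388.09
  Mar: +$626.87 → -$3,761.22
  Apr: +$626.87 → -$3,134.35
  May: +$626.87 → -$2,507.48
  Jun: +$626.87 → -$1,880.61
  Jul: +$626.87 → -$1,253.74
  Aug: +$626.87 → -$626.87
  Sep: +$626.87 → $0.00
Lowest trial balance = -$5,641.83 (Dec)
Initial deposit = cushion − low point = $626.87 − (-$5,641.83) = $6,268.70

$6,268.70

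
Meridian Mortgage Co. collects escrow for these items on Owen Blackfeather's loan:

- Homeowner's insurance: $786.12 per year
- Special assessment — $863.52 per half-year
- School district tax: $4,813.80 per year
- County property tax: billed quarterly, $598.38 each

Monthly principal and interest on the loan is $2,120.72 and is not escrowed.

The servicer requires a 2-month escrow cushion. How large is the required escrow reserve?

Homeowner's insurance — $786.12
Special assessment — $863.52 × 2 = $1,727.04
School district tax — $4,813.80
County property tax — $598.38 × 4 = $2,393.52
Combined annual = $9,720.48
Monthly escrow = $9,720.48 ÷ 12 = $810.04
Reserve = 2 × $810.04 = $1,620.08

$1,620.08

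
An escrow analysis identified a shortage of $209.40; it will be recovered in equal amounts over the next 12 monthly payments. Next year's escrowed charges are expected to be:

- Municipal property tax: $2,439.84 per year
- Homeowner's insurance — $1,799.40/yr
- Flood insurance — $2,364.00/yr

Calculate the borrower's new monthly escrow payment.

Municipal property tax — $2,439.84 annually
Homeowner's insurance — $1,799.40 annually
Flood insurance — $2,364.00 annually
Annual escrow total = $6,603.24
Monthly = $6,603.24 / 12 = $550.27
Shortage spread = $209.40 / 12 = $17.45/mo
Adjusted monthly = $550.27 + $17.45 = $567.72

$567.72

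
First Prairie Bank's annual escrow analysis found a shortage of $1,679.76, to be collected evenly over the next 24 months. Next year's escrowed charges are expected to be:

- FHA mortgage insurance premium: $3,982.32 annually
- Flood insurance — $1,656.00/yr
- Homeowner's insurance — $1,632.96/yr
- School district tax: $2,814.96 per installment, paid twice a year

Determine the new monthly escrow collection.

$1,145.09

FHA mortgage insurance premium — $3,982.32 per year
Flood insurance — $1,656.00 per year
Homeowner's insurance — $1,632.96 per year
School district tax — $2,814.96 × 2 = $5,629.92 per year
Total annual escrow = $3,982.32 + $1,656.00 + $1,632.96 + $5,629.92 = $12,901.20
Per month = $12,901.20 / 12 = $1,075.10
Shortage per month = $1,679.76 ÷ 24 = $69.99
New monthly escrow = $1,075.10 + $69.99 = $1,145.09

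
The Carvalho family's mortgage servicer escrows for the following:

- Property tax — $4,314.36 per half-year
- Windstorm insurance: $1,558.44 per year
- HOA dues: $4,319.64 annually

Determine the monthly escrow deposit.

$1,208.90

Property tax: $4,314.36 × 2 = $8,628.72 per year
Windstorm insurance: $1,558.44 per year
HOA dues: $4,319.64 per year
Total per year = $8,628.72 + $1,558.44 + $4,319.64 = $14,506.80
Base monthly escrow = $14,506.80 / 12 = $1,208.90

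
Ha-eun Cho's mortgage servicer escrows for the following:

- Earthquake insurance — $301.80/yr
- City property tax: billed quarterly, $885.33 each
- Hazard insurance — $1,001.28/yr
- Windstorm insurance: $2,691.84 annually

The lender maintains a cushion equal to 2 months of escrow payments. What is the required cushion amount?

Earthquake insurance = $301.80/yr
City property tax = $885.33 × 4 = $3,541.32/yr
Hazard insurance = $1,001.28/yr
Windstorm insurance = $2,691.84/yr
Yearly total = $7,536.24
Monthly escrow = $7,536.24 ÷ 12 = $628.02
Required cushion = 2 × $628.02 = $1,256.04

$1,256.04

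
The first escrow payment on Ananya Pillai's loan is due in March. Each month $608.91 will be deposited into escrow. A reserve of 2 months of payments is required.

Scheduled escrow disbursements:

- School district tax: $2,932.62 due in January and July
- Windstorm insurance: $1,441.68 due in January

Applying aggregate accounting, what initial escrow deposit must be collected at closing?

Cushion = 2 × $608.91 = $1,217.82
Trial balance (start $0, +$608.91 each month, − disbursements):
  Mar: +$608.91 → $608.91
  Apr: +$608.91 → $1,217.82
  May: +$608.91 → $1,826.73
  Jun: +$608.91 → $2,435.64
  Jul: +$608.91 − $2,932.62 → $111.93
  Aug: +$608.91 → $720.84
  Sep: +$608.91 → $1,329.75
  Oct: +$608.91 → $1,938.66
  Nov: +$608.91 → $2,547.57
  Dec: +$608.91 → $3,156.48
  Jan: +$608.91 − $4,374.30 → -$608.91
  Feb: +$608.91 → $0.00
Lowest trial balance = -$608.91 (Jan)
Initial deposit = cushion − low point = $1,217.82 − (-$608.91) = $1,826.73

$1,826.73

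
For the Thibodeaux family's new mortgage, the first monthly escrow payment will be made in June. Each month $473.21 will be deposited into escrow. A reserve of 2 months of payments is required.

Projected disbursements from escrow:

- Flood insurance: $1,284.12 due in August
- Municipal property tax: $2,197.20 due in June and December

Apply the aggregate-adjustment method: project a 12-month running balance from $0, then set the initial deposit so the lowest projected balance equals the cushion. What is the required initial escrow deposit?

$3,312.47

Cushion = 2 × $473.21 = $946.42
Trial balance (start $0, +$473.21 each month, − disbursements):
  Jun: +$473.21 − $2,197.20 → -$1,723.99
  Jul: +$473.21 → -$1,250.78
  Aug: +$473.21 − $1,284.12 → -$2,061.69
  Sep: +$473.21 → -$1,588.48
  Oct: +$473.21 → -$1,115.27
  Nov: +$473.21 → -$642.06
  Dec: +$473.21 − $2,197.20 → -$2,366.05
  Jan: +$473.21 → -$1,892.84
  Feb: +$473.21 → -$1,419.63
  Mar: +$473.21 → -$946.42
  Apr: +$473.21 → -$473.21
  May: +$473.21 → $0.00
Lowest trial balance = -$2,366.05 (Dec)
Initial deposit = cushion − low point = $946.42 − (-$2,366.05) = $3,312.47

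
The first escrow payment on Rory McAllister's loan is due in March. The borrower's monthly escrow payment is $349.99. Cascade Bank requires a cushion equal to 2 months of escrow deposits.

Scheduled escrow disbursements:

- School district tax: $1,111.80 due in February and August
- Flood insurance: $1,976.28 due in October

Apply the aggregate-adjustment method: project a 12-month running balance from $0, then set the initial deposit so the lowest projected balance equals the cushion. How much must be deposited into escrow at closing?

Cushion = 2 × $349.99 = $699.98
Trial balance (start $0, +$349.99 each month, − disbursements):
  Mar: +$349.99 → $349.99
  Apr: +$349.99 → $699.98
  May: +$349.99 → $1,049.97
  Jun: +$349.99 → $1,399.96
  Jul: +$349.99 → $1,749.95
  Aug: +$349.99 − $1,111.80 → $988.14
  Sep: +$349.99 → $1,338.13
  Oct: +$349.99 − $1,976.28 → -$288.16
  Nov: +$349.99 → $61.83
  Dec: +$349.99 → $411.82
  Jan: +$349.99 → $761.81
  Feb: +$349.99 − $1,111.80 → $0.00
Lowest trial balance = -$288.16 (Oct)
Initial deposit = cushion − low point = $699.98 − (-$288.16) = $988.14

$988.14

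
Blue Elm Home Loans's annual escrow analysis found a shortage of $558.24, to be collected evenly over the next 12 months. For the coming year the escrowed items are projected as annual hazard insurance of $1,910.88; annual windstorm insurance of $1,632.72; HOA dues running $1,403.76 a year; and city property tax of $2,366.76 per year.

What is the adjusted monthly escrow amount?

$656.03

Hazard insurance — $1,910.88 per year
Windstorm insurance — $1,632.72 per year
HOA dues — $1,403.76 per year
City property tax — $2,366.76 per year
Total annual escrow = $1,910.88 + $1,632.72 + $1,403.76 + $2,366.76 = $7,314.12
Monthly = $7,314.12 / 12 = $609.51
Shortage per month = $558.24 / 12 = $46.52
Adjusted monthly = $609.51 + $46.52 = $656.03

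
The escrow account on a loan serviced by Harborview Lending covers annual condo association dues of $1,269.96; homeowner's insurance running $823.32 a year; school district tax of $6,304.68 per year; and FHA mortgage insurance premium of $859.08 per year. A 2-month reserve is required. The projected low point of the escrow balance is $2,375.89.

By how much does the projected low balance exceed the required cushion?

$833.05

Condo association dues — $1,269.96/yr
Homeowner's insurance — $823.32/yr
School district tax — $6,304.68/yr
FHA mortgage insurance premium — $859.08/yr
Combined annual = $9,257.04
Base monthly escrow = $9,257.04 / 12 = $771.42
Required cushion = 2 × $771.42 = $1,542.84
Excess over cushion: $2,375.89 − $1,542.84 = $833.05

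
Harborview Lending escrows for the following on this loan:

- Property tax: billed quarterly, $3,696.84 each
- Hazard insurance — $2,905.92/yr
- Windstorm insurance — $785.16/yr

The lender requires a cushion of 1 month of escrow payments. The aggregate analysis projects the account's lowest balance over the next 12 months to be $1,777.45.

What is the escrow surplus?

$237.58

Property tax: $3,696.84 × 4 = $14,787.36
Hazard insurance: $2,905.92
Windstorm insurance: $785.16
Annual escrow total = $14,787.36 + $2,905.92 + $785.16 = $18,478.44
Monthly escrow = $18,478.44 / 12 = $1,539.87
Required reserve = 1 × $1,539.87 = $1,539.87
Excess over cushion: $1,777.45 − $1,539.87 = $237.58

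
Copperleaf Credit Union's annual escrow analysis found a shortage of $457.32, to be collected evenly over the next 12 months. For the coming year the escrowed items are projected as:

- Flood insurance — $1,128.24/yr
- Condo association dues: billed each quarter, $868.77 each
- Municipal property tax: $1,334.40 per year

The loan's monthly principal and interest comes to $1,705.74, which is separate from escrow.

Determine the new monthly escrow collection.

$532.92

Flood insurance = $1,128.24
Condo association dues = $868.77 × 4 = $3,475.08
Municipal property tax = $1,334.40
Total per year = $1,128.24 + $3,475.08 + $1,334.40 = $5,937.72
Per month = $5,937.72 ÷ 12 = $494.81
Monthly shortage recovery: $457.32 ÷ 12 = $38.11
Adjusted monthly = $494.81 + $38.11 = $532.92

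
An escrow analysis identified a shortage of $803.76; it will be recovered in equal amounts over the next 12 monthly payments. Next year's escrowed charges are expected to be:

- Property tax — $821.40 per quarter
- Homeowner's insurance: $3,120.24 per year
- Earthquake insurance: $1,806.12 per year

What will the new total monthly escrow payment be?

$751.31

Property tax: $821.40 × 4 = $3,285.60 per year
Homeowner's insurance: $3,120.24 per year
Earthquake insurance: $1,806.12 per year
Combined annual = $3,285.60 + $3,120.24 + $1,806.12 = $8,211.96
Monthly escrow = $8,211.96 / 12 = $684.33
Monthly shortage recovery: $803.76 ÷ 12 = $66.98
Adjusted monthly = $684.33 + $66.98 = $751.31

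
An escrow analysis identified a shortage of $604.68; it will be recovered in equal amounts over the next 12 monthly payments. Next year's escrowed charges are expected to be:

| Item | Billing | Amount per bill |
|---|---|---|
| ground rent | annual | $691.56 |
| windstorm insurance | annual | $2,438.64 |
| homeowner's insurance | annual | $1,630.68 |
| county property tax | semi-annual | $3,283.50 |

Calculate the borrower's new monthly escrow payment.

Ground rent — $691.56 per year
Windstorm insurance — $2,438.64 per year
Homeowner's insurance — $1,630.68 per year
County property tax — $3,283.50 × 2 = $6,567.00 per year
Combined annual = $11,327.88
Base monthly escrow = $11,327.88 ÷ 12 = $943.99
Shortage spread = $604.68 ÷ 12 = $50.39/mo
New monthly escrow = $943.99 + $50.39 = $994.38

$994.38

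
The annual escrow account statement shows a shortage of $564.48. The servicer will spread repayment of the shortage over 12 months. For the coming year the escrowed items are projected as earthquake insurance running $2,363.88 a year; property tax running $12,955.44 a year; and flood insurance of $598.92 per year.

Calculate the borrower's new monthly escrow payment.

Earthquake insurance = $2,363.88 per year
Property tax = $12,955.44 per year
Flood insurance = $598.92 per year
Total annual escrow = $15,918.24
Monthly escrow = $15,918.24 ÷ 12 = $1,326.52
Shortage per month = $564.48 ÷ 12 = $47.04
Adjusted monthly = $1,326.52 + $47.04 = $1,373.56

$1,373.56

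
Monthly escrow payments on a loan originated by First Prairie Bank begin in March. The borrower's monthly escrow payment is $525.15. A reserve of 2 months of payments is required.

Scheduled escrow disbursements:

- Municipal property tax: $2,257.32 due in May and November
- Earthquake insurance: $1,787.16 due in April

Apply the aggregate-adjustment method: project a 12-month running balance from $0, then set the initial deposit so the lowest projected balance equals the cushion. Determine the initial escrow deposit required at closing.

Cushion = 2 × $525.15 = $1,050.30
Trial balance (start $0, +$525.15 each month, − disbursements):
  Mar: +$525.15 → $525.15
  Apr: +$525.15 − $1,787.16 → -$736.86
  May: +$525.15 − $2,257.32 → -$2,469.03
  Jun: +$525.15 → -$1,943.88
  Jul: +$525.15 → -$1,418.73
  Aug: +$525.15 → -$893.58
  Sep: +$525.15 → -$368.43
  Oct: +$525.15 → $156.72
  Nov: +$525.15 − $2,257.32 → -$1,575.45
  Dec: +$525.15 → -$1,050.30
  Jan: +$525.15 → -$525.15
  Feb: +$525.15 → $0.00
Lowest trial balance = -$2,469.03 (May)
Initial deposit = cushion − low point = $1,050.30 − (-$2,469.03) = $3,519.33

$3,519.33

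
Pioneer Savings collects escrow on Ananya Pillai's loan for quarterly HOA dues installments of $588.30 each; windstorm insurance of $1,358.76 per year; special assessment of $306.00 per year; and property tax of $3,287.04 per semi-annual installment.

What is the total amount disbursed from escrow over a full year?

$10,592.04

HOA dues: $588.30 × 4 = $2,353.20 per year
Windstorm insurance: $1,358.76 per year
Special assessment: $306.00 per year
Property tax: $3,287.04 × 2 = $6,574.08 per year
Combined annual = $10,592.04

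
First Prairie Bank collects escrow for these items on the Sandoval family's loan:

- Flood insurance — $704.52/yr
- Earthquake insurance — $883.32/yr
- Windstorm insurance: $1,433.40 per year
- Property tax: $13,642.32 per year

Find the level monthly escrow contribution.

Flood insurance — $704.52 per year
Earthquake insurance — $883.32 per year
Windstorm insurance — $1,433.40 per year
Property tax — $13,642.32 per year
Combined annual = $704.52 + $883.32 + $1,433.40 + $13,642.32 = $16,663.56
Monthly = $16,663.56 ÷ 12 = $1,388.63

$1,388.63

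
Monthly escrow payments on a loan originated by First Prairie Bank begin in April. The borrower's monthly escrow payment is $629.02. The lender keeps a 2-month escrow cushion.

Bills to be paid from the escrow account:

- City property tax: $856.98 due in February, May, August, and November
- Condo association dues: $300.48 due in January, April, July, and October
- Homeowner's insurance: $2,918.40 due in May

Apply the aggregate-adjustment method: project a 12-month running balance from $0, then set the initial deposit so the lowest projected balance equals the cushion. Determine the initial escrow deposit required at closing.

Cushion = 2 × $629.02 = $1,258.04
Trial balance (start $0, +$629.02 each month, − disbursements):
  Apr: +$629.02 − $300.48 → $328.54
  May: +$629.02 − $3,775.38 → -$2,817.82
  Jun: +$629.02 → -$2,188.80
  Jul: +$629.02 − $300.48 → -$1,860.26
  Aug: +$629.02 − $856.98 → -$2,088.22
  Sep: +$629.02 → -$1,459.20
  Oct: +$629.02 − $300.48 → -$1,130.66
  Nov: +$629.02 − $856.98 → -$1,358.62
  Dec: +$629.02 → -$729.60
  Jan: +$629.02 − $300.48 → -$401.06
  Feb: +$629.02 − $856.98 → -$629.02
  Mar: +$629.02 → $0.00
Lowest trial balance = -$2,817.82 (May)
Initial deposit = cushion − low point = $1,258.04 − (-$2,817.82) = $4,075.86

$4,075.86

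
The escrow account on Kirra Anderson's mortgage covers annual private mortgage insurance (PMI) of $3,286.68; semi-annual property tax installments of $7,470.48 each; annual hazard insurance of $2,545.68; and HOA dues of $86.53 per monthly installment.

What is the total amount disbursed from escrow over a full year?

Private mortgage insurance (PMI) = $3,286.68
Property tax = $7,470.48 × 2 = $14,940.96
Hazard insurance = $2,545.68
HOA dues = $86.53 × 12 = $1,038.36
Annual escrow total = $3,286.68 + $14,940.96 + $2,545.68 + $1,038.36 = $21,811.68

$21,811.68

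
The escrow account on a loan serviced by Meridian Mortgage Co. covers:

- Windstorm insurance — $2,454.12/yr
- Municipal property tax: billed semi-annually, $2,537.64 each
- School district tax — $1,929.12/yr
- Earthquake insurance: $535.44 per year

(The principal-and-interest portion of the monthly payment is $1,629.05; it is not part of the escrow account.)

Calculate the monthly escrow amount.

$832.83

Windstorm insurance: $2,454.12
Municipal property tax: $2,537.64 × 2 = $5,075.28
School district tax: $1,929.12
Earthquake insurance: $535.44
Combined annual = $9,993.96
Base monthly escrow = $9,993.96 ÷ 12 = $832.83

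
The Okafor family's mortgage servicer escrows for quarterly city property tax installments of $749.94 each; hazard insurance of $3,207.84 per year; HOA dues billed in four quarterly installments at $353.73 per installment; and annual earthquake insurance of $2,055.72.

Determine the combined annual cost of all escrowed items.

$9,678.24

City property tax — $749.94 × 4 = $2,999.76 annually
Hazard insurance — $3,207.84 annually
HOA dues — $353.73 × 4 = $1,414.92 annually
Earthquake insurance — $2,055.72 annually
Total annual escrow = $9,678.24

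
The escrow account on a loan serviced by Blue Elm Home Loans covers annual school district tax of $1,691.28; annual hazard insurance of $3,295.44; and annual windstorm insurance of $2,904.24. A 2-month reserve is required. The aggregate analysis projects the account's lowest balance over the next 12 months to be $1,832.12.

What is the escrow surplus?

$516.96

School district tax = $1,691.28/yr
Hazard insurance = $3,295.44/yr
Windstorm insurance = $2,904.24/yr
Combined annual = $1,691.28 + $3,295.44 + $2,904.24 = $7,890.96
Monthly = $7,890.96 / 12 = $657.58
Required reserve = 2 × $657.58 = $1,315.16
Surplus = $1,832.12 − $1,315.16 = $516.96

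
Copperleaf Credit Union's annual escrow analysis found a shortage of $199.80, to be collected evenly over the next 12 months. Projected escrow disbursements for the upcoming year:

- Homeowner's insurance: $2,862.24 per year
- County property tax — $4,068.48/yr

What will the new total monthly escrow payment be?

Homeowner's insurance — $2,862.24 annually
County property tax — $4,068.48 annually
Yearly total = $2,862.24 + $4,068.48 = $6,930.72
Monthly = $6,930.72 / 12 = $577.56
Monthly shortage recovery: $199.80 / 12 = $16.65
Adjusted monthly = $577.56 + $16.65 = $594.21

$594.21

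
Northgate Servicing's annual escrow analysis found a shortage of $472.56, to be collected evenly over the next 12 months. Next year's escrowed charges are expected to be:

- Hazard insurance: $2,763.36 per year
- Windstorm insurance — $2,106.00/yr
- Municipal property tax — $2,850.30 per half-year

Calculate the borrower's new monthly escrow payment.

Hazard insurance: $2,763.36/yr
Windstorm insurance: $2,106.00/yr
Municipal property tax: $2,850.30 × 2 = $5,700.60/yr
Yearly total = $10,569.96
Base monthly escrow = $10,569.96 / 12 = $880.83
Monthly shortage recovery: $472.56 ÷ 12 = $39.38
New monthly escrow = $880.83 + $39.38 = $920.21

$920.21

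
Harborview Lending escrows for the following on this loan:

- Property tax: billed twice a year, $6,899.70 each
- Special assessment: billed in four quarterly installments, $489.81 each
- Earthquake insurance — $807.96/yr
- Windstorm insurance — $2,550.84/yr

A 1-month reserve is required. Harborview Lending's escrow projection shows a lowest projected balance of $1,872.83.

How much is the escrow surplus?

Property tax = $6,899.70 × 2 = $13,799.40 per year
Special assessment = $489.81 × 4 = $1,959.24 per year
Earthquake insurance = $807.96 per year
Windstorm insurance = $2,550.84 per year
Combined annual = $13,799.40 + $1,959.24 + $807.96 + $2,550.84 = $19,117.44
Monthly escrow = $19,117.44 / 12 = $1,593.12
Cushion = 1 × $1,593.12 = $1,593.12
Surplus = $1,872.83 − $1,593.12 = $279.71

$279.71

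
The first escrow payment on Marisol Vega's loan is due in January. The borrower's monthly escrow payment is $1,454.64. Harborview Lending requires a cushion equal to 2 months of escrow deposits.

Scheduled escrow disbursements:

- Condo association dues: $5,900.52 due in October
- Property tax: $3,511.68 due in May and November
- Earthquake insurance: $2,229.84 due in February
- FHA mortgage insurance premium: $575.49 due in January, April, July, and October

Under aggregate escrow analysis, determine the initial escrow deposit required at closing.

$4,363.92

Cushion = 2 × $1,454.64 = $2,909.28
Trial balance (start $0, +$1,454.64 each month, − disbursements):
  Jan: +$1,454.64 − $575.49 → $879.15
  Feb: +$1,454.64 − $2,229.84 → $103.95
  Mar: +$1,454.64 → $1,558.59
  Apr: +$1,454.64 − $575.49 → $2,437.74
  May: +$1,454.64 − $3,511.68 → $380.70
  Jun: +$1,454.64 → $1,835.34
  Jul: +$1,454.64 − $575.49 → $2,714.49
  Aug: +$1,454.64 → $4,169.13
  Sep: +$1,454.64 → $5,623.77
  Oct: +$1,454.64 − $6,476.01 → $602.40
  Nov: +$1,454.64 − $3,511.68 → -$1,454.64
  Dec: +$1,454.64 → $0.00
Lowest trial balance = -$1,454.64 (Nov)
Initial deposit = cushion − low point = $2,909.28 − (-$1,454.64) = $4,363.92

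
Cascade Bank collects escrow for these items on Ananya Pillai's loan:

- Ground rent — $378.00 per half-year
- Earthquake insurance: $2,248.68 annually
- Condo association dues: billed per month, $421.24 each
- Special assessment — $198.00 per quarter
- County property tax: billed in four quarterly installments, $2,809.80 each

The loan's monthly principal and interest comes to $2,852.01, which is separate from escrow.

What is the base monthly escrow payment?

$1,674.23

Ground rent: $378.00 × 2 = $756.00
Earthquake insurance: $2,248.68
Condo association dues: $421.24 × 12 = $5,054.88
Special assessment: $198.00 × 4 = $792.00
County property tax: $2,809.80 × 4 = $11,239.20
Annual escrow total = $756.00 + $2,248.68 + $5,054.88 + $792.00 + $11,239.20 = $20,090.76
Monthly escrow = $20,090.76 / 12 = $1,674.23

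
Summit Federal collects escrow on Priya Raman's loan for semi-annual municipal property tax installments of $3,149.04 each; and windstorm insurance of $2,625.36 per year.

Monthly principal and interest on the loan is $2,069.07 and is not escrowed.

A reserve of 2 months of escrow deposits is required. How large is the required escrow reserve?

$1,487.24

Municipal property tax: $3,149.04 × 2 = $6,298.08 per year
Windstorm insurance: $2,625.36 per year
Combined annual = $8,923.44
Base monthly escrow = $8,923.44 / 12 = $743.62
Required cushion = 2 × $743.62 = $1,487.24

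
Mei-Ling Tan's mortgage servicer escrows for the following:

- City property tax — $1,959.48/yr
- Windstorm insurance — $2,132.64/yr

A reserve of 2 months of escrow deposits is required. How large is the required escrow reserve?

City property tax = $1,959.48 per year
Windstorm insurance = $2,132.64 per year
Total annual escrow = $1,959.48 + $2,132.64 = $4,092.12
Per month = $4,092.12 / 12 = $341.01
Required cushion = 2 × $341.01 = $682.02

$682.02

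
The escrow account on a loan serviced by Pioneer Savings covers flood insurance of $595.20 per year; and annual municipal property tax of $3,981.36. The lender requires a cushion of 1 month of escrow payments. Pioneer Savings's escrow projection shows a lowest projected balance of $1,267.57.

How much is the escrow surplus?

Flood insurance = $595.20 annually
Municipal property tax = $3,981.36 annually
Total per year = $595.20 + $3,981.36 = $4,576.56
Base monthly escrow = $4,576.56 ÷ 12 = $381.38
Required cushion = 1 × $381.38 = $381.38
Excess over cushion: $1,267.57 − $381.38 = $886.19

$886.19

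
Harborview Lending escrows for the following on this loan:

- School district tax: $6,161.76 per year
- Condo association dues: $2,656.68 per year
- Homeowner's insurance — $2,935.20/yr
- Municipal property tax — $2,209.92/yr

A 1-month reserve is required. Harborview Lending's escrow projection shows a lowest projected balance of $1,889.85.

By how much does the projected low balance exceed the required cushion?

School district tax — $6,161.76 annually
Condo association dues — $2,656.68 annually
Homeowner's insurance — $2,935.20 annually
Municipal property tax — $2,209.92 annually
Yearly total = $6,161.76 + $2,656.68 + $2,935.20 + $2,209.92 = $13,963.56
Monthly escrow = $13,963.56 ÷ 12 = $1,163.63
Required reserve = 1 × $1,163.63 = $1,163.63
Surplus = $1,889.85 − $1,163.63 = $726.22

$726.22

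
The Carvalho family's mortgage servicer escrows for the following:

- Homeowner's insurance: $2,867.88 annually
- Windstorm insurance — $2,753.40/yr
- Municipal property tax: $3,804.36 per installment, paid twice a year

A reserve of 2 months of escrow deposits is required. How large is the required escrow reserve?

Homeowner's insurance: $2,867.88 per year
Windstorm insurance: $2,753.40 per year
Municipal property tax: $3,804.36 × 2 = $7,608.72 per year
Annual escrow total = $13,230.00
Monthly = $13,230.00 / 12 = $1,102.50
Reserve = 2 × $1,102.50 = $2,205.00

$2,205.00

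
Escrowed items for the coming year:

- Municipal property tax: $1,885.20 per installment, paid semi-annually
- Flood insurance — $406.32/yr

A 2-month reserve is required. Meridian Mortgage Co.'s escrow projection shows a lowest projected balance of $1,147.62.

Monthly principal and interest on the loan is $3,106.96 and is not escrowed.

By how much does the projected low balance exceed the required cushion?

Municipal property tax = $1,885.20 × 2 = $3,770.40/yr
Flood insurance = $406.32/yr
Yearly total = $3,770.40 + $406.32 = $4,176.72
Per month = $4,176.72 ÷ 12 = $348.06
Cushion = 2 × $348.06 = $696.12
Excess over cushion: $1,147.62 − $696.12 = $451.50

$451.50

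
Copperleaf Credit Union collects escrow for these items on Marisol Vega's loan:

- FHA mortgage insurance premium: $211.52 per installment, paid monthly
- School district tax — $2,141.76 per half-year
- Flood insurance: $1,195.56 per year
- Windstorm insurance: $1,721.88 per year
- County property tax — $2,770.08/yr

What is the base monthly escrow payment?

FHA mortgage insurance premium: $211.52 × 12 = $2,538.24 per year
School district tax: $2,141.76 × 2 = $4,283.52 per year
Flood insurance: $1,195.56 per year
Windstorm insurance: $1,721.88 per year
County property tax: $2,770.08 per year
Total annual escrow = $12,509.28
Per month = $12,509.28 ÷ 12 = $1,042.44

$1,042.44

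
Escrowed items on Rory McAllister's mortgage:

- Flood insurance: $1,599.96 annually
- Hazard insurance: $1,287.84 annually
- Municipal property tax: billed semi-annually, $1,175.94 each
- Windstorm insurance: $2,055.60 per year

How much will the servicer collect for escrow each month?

Flood insurance = $1,599.96 annually
Hazard insurance = $1,287.84 annually
Municipal property tax = $1,175.94 × 2 = $2,351.88 annually
Windstorm insurance = $2,055.60 annually
Combined annual = $1,599.96 + $1,287.84 + $2,351.88 + $2,055.60 = $7,295.28
Monthly = $7,295.28 ÷ 12 = $607.94

$607.94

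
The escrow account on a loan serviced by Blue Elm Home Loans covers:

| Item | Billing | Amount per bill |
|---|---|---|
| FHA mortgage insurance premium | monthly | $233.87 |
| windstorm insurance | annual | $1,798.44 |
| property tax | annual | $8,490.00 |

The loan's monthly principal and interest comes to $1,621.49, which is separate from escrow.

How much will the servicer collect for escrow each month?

FHA mortgage insurance premium — $233.87 × 12 = $2,806.44
Windstorm insurance — $1,798.44
Property tax — $8,490.00
Combined annual = $2,806.44 + $1,798.44 + $8,490.00 = $13,094.88
Monthly escrow = $13,094.88 ÷ 12 = $1,091.24

$1,091.24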